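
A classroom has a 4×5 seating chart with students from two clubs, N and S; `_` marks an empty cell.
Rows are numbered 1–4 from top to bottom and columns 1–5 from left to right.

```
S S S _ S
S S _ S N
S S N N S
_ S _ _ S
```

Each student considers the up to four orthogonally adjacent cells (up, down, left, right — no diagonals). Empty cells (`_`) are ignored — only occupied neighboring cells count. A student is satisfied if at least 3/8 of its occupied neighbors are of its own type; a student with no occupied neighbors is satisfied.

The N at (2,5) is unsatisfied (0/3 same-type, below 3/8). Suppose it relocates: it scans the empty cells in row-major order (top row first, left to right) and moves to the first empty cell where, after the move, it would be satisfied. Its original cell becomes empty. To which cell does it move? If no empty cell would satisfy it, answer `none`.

(4,3)

Vacating (2,5). Empty cells in order:
  (1,4): 0/3 same-type → still unsatisfied.
  (2,3): 1/4 same-type → still unsatisfied.
  (4,1): 0/2 same-type → still unsatisfied.
  (4,3): 1/2 same-type → satisfied — stop here.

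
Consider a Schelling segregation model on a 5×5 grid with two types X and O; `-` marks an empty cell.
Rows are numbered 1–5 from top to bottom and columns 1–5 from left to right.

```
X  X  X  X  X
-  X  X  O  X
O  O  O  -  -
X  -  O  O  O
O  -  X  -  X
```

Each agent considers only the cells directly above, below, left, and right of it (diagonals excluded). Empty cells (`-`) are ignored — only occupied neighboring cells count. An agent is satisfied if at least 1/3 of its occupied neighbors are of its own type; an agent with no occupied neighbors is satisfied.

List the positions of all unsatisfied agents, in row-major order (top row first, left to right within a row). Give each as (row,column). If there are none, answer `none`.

(2,4), (4,1), (5,1), (5,3), (5,5)

Row 1: (1,1)X 1/1 ok · (1,2)X 3/3 ok · (1,3)X 3/3 ok · (1,4)X 2/3 ok · (1,5)X 2/2 ok
Row 2: (2,2)X 2/3 ok · (2,3)X 2/4 ok · (2,4)O 0/3 unhappy · (2,5)X 1/2 ok
Row 3: (3,1)O 1/2 ok · (3,2)O 2/3 ok · (3,3)O 2/3 ok
Row 4: (4,1)X 0/2 unhappy · (4,3)O 2/3 ok · (4,4)O 2/2 ok · (4,5)O 1/2 ok
Row 5: (5,1)O 0/1 unhappy · (5,3)X 0/1 unhappy · (5,5)X 0/1 unhappy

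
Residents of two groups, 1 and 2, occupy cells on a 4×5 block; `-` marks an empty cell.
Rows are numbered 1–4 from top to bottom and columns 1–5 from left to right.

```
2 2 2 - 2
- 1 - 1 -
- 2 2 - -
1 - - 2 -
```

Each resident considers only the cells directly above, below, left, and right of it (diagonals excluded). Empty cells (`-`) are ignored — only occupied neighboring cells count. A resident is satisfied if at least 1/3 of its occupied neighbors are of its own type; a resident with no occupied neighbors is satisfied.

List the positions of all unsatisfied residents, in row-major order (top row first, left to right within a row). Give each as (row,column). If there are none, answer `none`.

(1,1)2 1/1 satisfied
(1,2)2 2/3 satisfied
(1,3)2 1/1 satisfied
(1,5)2 0/0 satisfied
(2,2)1 0/2 not
(2,4)1 0/0 satisfied
(3,2)2 1/2 satisfied
(3,3)2 1/1 satisfied
(4,1)1 0/0 satisfied
(4,4)2 0/0 satisfied

(2,2)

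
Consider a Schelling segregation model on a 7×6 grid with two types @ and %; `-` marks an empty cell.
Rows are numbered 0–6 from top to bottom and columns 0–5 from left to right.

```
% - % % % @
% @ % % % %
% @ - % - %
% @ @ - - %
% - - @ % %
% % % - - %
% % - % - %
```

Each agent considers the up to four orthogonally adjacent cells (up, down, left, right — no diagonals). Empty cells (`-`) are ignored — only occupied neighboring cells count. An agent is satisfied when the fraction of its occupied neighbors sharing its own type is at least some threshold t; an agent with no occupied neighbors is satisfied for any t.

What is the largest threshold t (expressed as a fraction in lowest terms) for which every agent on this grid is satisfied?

(0,0)% 1/1
(0,2)% 2/2
(0,3)% 3/3
(0,4)% 2/3
(0,5)@ 0/2
(1,0)% 2/3
(1,1)@ 1/3
(1,2)% 2/3
(1,3)% 4/4
(1,4)% 3/3
(1,5)% 2/3
(2,0)% 2/3
(2,1)@ 2/3
(2,3)% 1/1
(2,5)% 2/2
(3,0)% 2/3
(3,1)@ 2/3
(3,2)@ 1/1
(3,5)% 2/2
(4,0)% 2/2
(4,3)@ 0/1
(4,4)% 1/2
(4,5)% 3/3
(5,0)% 3/3
(5,1)% 3/3
(5,2)% 1/1
(5,5)% 2/2
(6,0)% 2/2
(6,1)% 2/2
(6,3)% — no occupied neighbors
(6,5)% 1/1
The smallest same-type fraction is 0/2 at (0,5), which reduces to 0/1. Any threshold above that leaves this agent unsatisfied.

0/1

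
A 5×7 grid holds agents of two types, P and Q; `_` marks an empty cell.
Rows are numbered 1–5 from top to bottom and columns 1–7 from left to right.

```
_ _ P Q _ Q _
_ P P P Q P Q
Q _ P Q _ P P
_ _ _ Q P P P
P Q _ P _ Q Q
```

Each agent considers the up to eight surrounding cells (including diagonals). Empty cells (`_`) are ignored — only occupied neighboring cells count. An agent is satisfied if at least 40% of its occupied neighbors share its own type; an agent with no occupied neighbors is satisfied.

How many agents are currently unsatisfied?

Row 1: (1,3)P 3/4 satisfied · (1,4)Q 1/4 not · (1,6)Q 2/3 satisfied
Row 2: (2,2)P 3/4 satisfied · (2,3)P 4/6 satisfied · (2,4)P 3/6 satisfied · (2,5)Q 3/6 satisfied · (2,6)P 2/5 satisfied · (2,7)Q 1/4 not
Row 3: (3,1)Q 0/1 not · (3,3)P 3/5 satisfied · (3,4)Q 2/6 not · (3,6)P 5/7 satisfied · (3,7)P 4/5 satisfied
Row 4: (4,4)Q 1/4 not · (4,5)P 3/6 satisfied · (4,6)P 4/6 satisfied · (4,7)P 3/5 satisfied
Row 5: (5,1)P 0/1 not · (5,2)Q 0/1 not · (5,4)P 1/2 satisfied · (5,6)Q 1/4 not · (5,7)Q 1/3 not
Unsatisfied: (1,4), (2,7), (3,1), (3,4), (4,4), (5,1), (5,2), (5,6), (5,7) — 9 in total.

9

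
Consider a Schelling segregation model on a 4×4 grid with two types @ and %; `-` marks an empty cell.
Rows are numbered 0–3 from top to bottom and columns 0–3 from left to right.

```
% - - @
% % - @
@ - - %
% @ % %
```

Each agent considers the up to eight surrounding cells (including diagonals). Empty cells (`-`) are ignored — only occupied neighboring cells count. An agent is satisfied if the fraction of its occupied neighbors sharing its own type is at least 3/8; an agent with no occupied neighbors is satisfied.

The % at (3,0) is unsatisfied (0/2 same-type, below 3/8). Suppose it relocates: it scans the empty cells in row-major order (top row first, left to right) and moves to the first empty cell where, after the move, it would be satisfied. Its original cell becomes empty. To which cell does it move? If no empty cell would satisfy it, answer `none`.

Vacating (3,0). Empty cells in order:
  (0,1): 3/3 same-type → satisfied — stop here.

(0,1)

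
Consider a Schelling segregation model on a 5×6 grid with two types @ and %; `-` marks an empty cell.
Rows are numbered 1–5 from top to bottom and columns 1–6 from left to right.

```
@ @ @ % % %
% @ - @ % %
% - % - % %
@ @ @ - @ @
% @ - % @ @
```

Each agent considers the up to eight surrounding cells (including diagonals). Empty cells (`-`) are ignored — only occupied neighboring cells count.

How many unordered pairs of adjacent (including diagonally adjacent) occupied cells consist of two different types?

25

Scan each occupied cell's neighbors to the right and below (and the two forward diagonals) so each pair is counted once.
Row 1: @(1,1)–@(1,2)= @(1,1)–%(2,1)≠ @(1,1)–@(2,2)= @(1,2)–@(1,3)= @(1,2)–@(2,2)= @(1,2)–%(2,1)≠ @(1,3)–%(1,4)≠ @(1,3)–@(2,4)= @(1,3)–@(2,2)= %(1,4)–%(1,5)= %(1,4)–@(2,4)≠ %(1,4)–%(2,5)= %(1,5)–%(1,6)= %(1,5)–%(2,5)= %(1,5)–%(2,6)= %(1,5)–@(2,4)≠ %(1,6)–%(2,6)= %(1,6)–%(2,5)=  → 5/18 unlike.
Row 2: %(2,1)–@(2,2)≠ %(2,1)–%(3,1)= @(2,2)–%(3,3)≠ @(2,2)–%(3,1)≠ @(2,4)–%(2,5)≠ @(2,4)–%(3,5)≠ @(2,4)–%(3,3)≠ %(2,5)–%(2,6)= %(2,5)–%(3,5)= %(2,5)–%(3,6)= %(2,6)–%(3,6)= %(2,6)–%(3,5)=  → 6/12 unlike.
Row 3: %(3,1)–@(4,1)≠ %(3,1)–@(4,2)≠ %(3,3)–@(4,3)≠ %(3,3)–@(4,2)≠ %(3,5)–%(3,6)= %(3,5)–@(4,5)≠ %(3,5)–@(4,6)≠ %(3,6)–@(4,6)≠ %(3,6)–@(4,5)≠  → 8/9 unlike.
Row 4: @(4,1)–@(4,2)= @(4,1)–%(5,1)≠ @(4,1)–@(5,2)= @(4,2)–@(4,3)= @(4,2)–@(5,2)= @(4,2)–%(5,1)≠ @(4,3)–%(5,4)≠ @(4,3)–@(5,2)= @(4,5)–@(4,6)= @(4,5)–@(5,5)= @(4,5)–@(5,6)= @(4,5)–%(5,4)≠ @(4,6)–@(5,6)= @(4,6)–@(5,5)=  → 4/14 unlike.
Row 5: %(5,1)–@(5,2)≠ %(5,4)–@(5,5)≠ @(5,5)–@(5,6)=  → 2/3 unlike.
Total adjacent occupied pairs: 56; unlike-type pairs: 25.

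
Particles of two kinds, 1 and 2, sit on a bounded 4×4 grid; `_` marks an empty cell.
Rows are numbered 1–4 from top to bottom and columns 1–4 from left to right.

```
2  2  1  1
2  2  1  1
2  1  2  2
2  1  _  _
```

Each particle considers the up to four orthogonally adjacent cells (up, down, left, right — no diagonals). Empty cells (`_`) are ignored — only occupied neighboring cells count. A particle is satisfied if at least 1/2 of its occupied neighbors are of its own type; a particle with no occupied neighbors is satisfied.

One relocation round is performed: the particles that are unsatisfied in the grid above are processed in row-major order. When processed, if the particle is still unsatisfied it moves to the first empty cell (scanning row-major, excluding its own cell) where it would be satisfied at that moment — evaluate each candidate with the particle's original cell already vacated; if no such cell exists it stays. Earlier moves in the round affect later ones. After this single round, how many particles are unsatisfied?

2

Initially unsatisfied (in order): (3,2), (3,3).
  (3,2) → (4,3).
  (3,3) → (3,2).
Resulting grid:
2 2 1 1
2 2 1 1
2 2 _ 2
2 1 1 _
Unsatisfied now: (3,4), (4,2).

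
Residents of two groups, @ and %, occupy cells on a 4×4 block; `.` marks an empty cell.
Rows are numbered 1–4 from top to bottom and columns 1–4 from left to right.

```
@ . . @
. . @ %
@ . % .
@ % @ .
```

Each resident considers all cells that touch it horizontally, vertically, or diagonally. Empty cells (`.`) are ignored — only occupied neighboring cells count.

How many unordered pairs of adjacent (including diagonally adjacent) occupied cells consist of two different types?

Scan each occupied cell's neighbors to the right and below (and the two forward diagonals) so each pair is counted once.
From row 1: 1 unlike of 2 pairs (running 1/2).
From row 2: 2 unlike of 3 pairs (running 3/5).
From row 3: 2 unlike of 4 pairs (running 5/9).
From row 4: 2 unlike of 2 pairs (running 7/11).
Total adjacent occupied pairs: 11; unlike-type pairs: 7.

7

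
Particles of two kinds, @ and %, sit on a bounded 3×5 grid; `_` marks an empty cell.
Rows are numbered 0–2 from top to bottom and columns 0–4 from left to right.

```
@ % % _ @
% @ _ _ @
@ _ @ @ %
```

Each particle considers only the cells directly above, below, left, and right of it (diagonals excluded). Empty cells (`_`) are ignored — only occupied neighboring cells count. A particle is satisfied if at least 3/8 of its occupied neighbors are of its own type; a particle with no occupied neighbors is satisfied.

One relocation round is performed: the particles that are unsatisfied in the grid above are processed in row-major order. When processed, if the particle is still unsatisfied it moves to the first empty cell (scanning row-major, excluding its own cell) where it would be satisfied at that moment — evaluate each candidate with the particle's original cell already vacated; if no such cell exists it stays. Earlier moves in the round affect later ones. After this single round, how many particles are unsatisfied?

Initially unsatisfied (in order): (0,0), (0,1), (1,0), (1,1), (2,0), (2,4).
  (0,0) → (0,3).
  (0,1): now satisfied by earlier moves; stays.
  (1,0) → (0,0).
  (1,1) → (1,0).
  (2,0): now satisfied by earlier moves; stays.
  (2,4) → (1,1).
Resulting grid:
% % % @ @
@ % _ _ @
@ _ @ @ _
Unsatisfied now: (1,0).

1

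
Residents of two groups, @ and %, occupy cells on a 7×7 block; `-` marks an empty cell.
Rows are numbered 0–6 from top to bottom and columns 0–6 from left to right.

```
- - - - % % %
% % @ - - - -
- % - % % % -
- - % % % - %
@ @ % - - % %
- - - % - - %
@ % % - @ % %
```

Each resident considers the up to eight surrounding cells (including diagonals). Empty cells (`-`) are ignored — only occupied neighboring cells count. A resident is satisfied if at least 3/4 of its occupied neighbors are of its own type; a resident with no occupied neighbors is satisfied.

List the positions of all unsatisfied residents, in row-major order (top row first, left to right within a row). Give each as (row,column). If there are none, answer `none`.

(1,1), (1,2), (4,1), (5,3), (6,0), (6,1), (6,4), (6,5)

Row 0: (0,4)% 1/1 satisfied · (0,5)% 2/2 satisfied · (0,6)% 1/1 satisfied
Row 1: (1,0)% 2/2 satisfied · (1,1)% 2/3 not · (1,2)@ 0/3 not
Row 2: (2,1)% 3/4 satisfied · (2,3)% 4/5 satisfied · (2,4)% 4/4 satisfied · (2,5)% 3/3 satisfied
Row 3: (3,2)% 4/5 satisfied · (3,3)% 5/5 satisfied · (3,4)% 5/5 satisfied · (3,6)% 3/3 satisfied
Row 4: (4,0)@ 1/1 satisfied · (4,1)@ 1/3 not · (4,2)% 3/4 satisfied · (4,5)% 4/4 satisfied · (4,6)% 3/3 satisfied
Row 5: (5,3)% 2/3 not · (5,6)% 4/4 satisfied
Row 6: (6,0)@ 0/1 not · (6,1)% 1/2 not · (6,2)% 2/2 satisfied · (6,4)@ 0/2 not · (6,5)% 2/3 not · (6,6)% 2/2 satisfied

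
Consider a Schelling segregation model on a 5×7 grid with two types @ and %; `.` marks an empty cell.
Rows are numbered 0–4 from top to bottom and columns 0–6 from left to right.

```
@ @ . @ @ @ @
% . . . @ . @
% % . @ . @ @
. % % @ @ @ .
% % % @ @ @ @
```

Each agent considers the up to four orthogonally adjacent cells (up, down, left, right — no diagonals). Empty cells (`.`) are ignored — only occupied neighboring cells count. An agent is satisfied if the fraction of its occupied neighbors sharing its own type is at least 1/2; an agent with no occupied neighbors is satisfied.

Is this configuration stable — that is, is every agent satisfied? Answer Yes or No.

Yes

Row 0: (0,0)@ 1/2 ✓ · (0,1)@ 1/1 ✓ · (0,3)@ 1/1 ✓ · (0,4)@ 3/3 ✓ · (0,5)@ 2/2 ✓ · (0,6)@ 2/2 ✓
Row 1: (1,0)% 1/2 ✓ · (1,4)@ 1/1 ✓ · (1,6)@ 2/2 ✓
Row 2: (2,0)% 2/2 ✓ · (2,1)% 2/2 ✓ · (2,3)@ 1/1 ✓ · (2,5)@ 2/2 ✓ · (2,6)@ 2/2 ✓
Row 3: (3,1)% 3/3 ✓ · (3,2)% 2/3 ✓ · (3,3)@ 3/4 ✓ · (3,4)@ 3/3 ✓ · (3,5)@ 3/3 ✓
Row 4: (4,0)% 1/1 ✓ · (4,1)% 3/3 ✓ · (4,2)% 2/3 ✓ · (4,3)@ 2/3 ✓ · (4,4)@ 3/3 ✓ · (4,5)@ 3/3 ✓ · (4,6)@ 1/1 ✓
All meet the threshold, so the configuration is stable.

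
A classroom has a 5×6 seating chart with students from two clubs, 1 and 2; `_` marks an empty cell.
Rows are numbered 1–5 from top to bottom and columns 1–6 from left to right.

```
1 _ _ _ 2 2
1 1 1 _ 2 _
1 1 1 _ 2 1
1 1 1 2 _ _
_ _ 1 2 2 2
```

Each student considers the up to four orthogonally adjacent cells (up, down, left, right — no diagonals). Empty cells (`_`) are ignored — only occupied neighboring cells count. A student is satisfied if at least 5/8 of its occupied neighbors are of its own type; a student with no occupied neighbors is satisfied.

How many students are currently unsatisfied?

Row 1: (1,1)1 1/1 ✓ · (1,5)2 2/2 ✓ · (1,6)2 1/1 ✓
Row 2: (2,1)1 3/3 ✓ · (2,2)1 3/3 ✓ · (2,3)1 2/2 ✓ · (2,5)2 2/2 ✓
Row 3: (3,1)1 3/3 ✓ · (3,2)1 4/4 ✓ · (3,3)1 3/3 ✓ · (3,5)2 1/2 ✗ · (3,6)1 0/1 ✗
Row 4: (4,1)1 2/2 ✓ · (4,2)1 3/3 ✓ · (4,3)1 3/4 ✓ · (4,4)2 1/2 ✗
Row 5: (5,3)1 1/2 ✗ · (5,4)2 2/3 ✓ · (5,5)2 2/2 ✓ · (5,6)2 1/1 ✓
Unsatisfied: (3,5), (3,6), (4,4), (5,3) — 4 in total.

4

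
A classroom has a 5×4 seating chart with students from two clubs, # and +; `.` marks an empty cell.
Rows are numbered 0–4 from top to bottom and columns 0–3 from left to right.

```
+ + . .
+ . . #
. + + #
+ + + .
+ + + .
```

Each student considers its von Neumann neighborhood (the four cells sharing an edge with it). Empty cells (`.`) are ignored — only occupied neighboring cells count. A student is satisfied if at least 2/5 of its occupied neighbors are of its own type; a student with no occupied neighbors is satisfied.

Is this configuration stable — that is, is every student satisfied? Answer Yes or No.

Yes

Row 0: (0,0)+ 2/2 ok · (0,1)+ 1/1 ok
Row 1: (1,0)+ 1/1 ok · (1,3)# 1/1 ok
Row 2: (2,1)+ 2/2 ok · (2,2)+ 2/3 ok · (2,3)# 1/2 ok
Row 3: (3,0)+ 2/2 ok · (3,1)+ 4/4 ok · (3,2)+ 3/3 ok
Row 4: (4,0)+ 2/2 ok · (4,1)+ 3/3 ok · (4,2)+ 2/2 ok
All meet the threshold, so the configuration is stable.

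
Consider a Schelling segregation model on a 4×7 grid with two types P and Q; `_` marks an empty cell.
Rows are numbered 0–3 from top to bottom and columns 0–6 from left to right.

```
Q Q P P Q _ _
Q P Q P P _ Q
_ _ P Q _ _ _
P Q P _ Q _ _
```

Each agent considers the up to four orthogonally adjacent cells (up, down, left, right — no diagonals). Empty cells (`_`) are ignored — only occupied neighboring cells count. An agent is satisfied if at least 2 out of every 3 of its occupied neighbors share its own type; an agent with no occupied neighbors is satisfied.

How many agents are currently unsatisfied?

(0,0)Q 2/2 satisfied
(0,1)Q 1/3 not
(0,2)P 1/3 not
(0,3)P 2/3 satisfied
(0,4)Q 0/2 not
(1,0)Q 1/2 not
(1,1)P 0/3 not
(1,2)Q 0/4 not
(1,3)P 2/4 not
(1,4)P 1/2 not
(1,6)Q 0/0 satisfied
(2,2)P 1/3 not
(2,3)Q 0/2 not
(3,0)P 0/1 not
(3,1)Q 0/2 not
(3,2)P 1/2 not
(3,4)Q 0/0 satisfied
Unsatisfied: (0,1), (0,2), (0,4), (1,0), (1,1), (1,2), (1,3), (1,4), (2,2), (2,3), (3,0), (3,1), (3,2) — 13 in total.

13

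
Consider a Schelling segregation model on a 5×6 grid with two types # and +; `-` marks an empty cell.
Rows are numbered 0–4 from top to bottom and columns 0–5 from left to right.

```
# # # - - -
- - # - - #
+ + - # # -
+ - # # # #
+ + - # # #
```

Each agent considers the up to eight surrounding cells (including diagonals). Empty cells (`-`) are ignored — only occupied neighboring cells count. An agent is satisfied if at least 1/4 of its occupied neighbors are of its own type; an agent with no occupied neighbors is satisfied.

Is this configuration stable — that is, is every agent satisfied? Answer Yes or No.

(0,0)# 1/1 ok
(0,1)# 3/3 ok
(0,2)# 2/2 ok
(1,2)# 3/4 ok
(1,5)# 1/1 ok
(2,0)+ 2/2 ok
(2,1)+ 2/4 ok
(2,3)# 5/5 ok
(2,4)# 5/5 ok
(3,0)+ 4/4 ok
(3,2)# 3/5 ok
(3,3)# 6/6 ok
(3,4)# 7/7 ok
(3,5)# 4/4 ok
(4,0)+ 2/2 ok
(4,1)+ 2/3 ok
(4,3)# 4/4 ok
(4,4)# 5/5 ok
(4,5)# 3/3 ok
All meet the threshold, so the configuration is stable.

Yes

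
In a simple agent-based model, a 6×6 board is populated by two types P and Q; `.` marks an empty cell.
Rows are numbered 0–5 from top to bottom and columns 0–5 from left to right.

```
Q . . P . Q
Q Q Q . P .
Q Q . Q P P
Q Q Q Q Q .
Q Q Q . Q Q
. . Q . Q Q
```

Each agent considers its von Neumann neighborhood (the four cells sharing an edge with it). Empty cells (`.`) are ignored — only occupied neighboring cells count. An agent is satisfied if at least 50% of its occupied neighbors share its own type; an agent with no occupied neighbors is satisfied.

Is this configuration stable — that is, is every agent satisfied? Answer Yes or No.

Row 0: (0,0)Q 1/1 satisfied · (0,3)P 0/0 satisfied · (0,5)Q 0/0 satisfied
Row 1: (1,0)Q 3/3 satisfied · (1,1)Q 3/3 satisfied · (1,2)Q 1/1 satisfied · (1,4)P 1/1 satisfied
Row 2: (2,0)Q 3/3 satisfied · (2,1)Q 3/3 satisfied · (2,3)Q 1/2 satisfied · (2,4)P 2/4 satisfied · (2,5)P 1/1 satisfied
Row 3: (3,0)Q 3/3 satisfied · (3,1)Q 4/4 satisfied · (3,2)Q 3/3 satisfied · (3,3)Q 3/3 satisfied · (3,4)Q 2/3 satisfied
Row 4: (4,0)Q 2/2 satisfied · (4,1)Q 3/3 satisfied · (4,2)Q 3/3 satisfied · (4,4)Q 3/3 satisfied · (4,5)Q 2/2 satisfied
Row 5: (5,2)Q 1/1 satisfied · (5,4)Q 2/2 satisfied · (5,5)Q 2/2 satisfied
All meet the threshold, so the configuration is stable.

Yes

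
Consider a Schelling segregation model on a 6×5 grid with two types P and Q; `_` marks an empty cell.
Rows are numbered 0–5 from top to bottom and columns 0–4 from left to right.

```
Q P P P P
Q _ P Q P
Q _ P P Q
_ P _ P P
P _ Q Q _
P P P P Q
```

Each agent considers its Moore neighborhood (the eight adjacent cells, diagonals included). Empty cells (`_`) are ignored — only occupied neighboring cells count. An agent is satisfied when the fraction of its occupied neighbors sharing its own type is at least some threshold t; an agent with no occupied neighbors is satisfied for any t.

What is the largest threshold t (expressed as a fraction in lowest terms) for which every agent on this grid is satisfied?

1/8

Row 0: (0,0)Q 1/2 · (0,1)P 2/4 · (0,2)P 3/4 · (0,3)P 4/5 · (0,4)P 2/3
Row 1: (1,0)Q 2/3 · (1,2)P 5/6 · (1,3)Q 1/8 · (1,4)P 3/5
Row 2: (2,0)Q 1/2 · (2,2)P 4/5 · (2,3)P 5/7 · (2,4)Q 1/5
Row 3: (3,1)P 2/4 · (3,3)P 3/6 · (3,4)P 2/4
Row 4: (4,0)P 3/3 · (4,2)Q 1/6 · (4,3)Q 2/6
Row 5: (5,0)P 2/2 · (5,1)P 3/4 · (5,2)P 2/4 · (5,3)P 1/4 · (5,4)Q 1/2
The smallest same-type fraction is 1/8 at (1,3), which reduces to 1/8. Any threshold above that leaves this agent unsatisfied.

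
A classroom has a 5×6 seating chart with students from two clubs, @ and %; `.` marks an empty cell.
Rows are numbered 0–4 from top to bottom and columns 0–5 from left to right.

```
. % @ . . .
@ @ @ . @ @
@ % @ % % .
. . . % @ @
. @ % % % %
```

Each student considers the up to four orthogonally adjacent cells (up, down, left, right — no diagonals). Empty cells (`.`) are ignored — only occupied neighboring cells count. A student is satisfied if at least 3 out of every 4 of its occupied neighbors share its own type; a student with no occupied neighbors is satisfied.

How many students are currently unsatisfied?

Row 0: (0,1)% 0/2 ✗ · (0,2)@ 1/2 ✗
Row 1: (1,0)@ 2/2 ✓ · (1,1)@ 2/4 ✗ · (1,2)@ 3/3 ✓ · (1,4)@ 1/2 ✗ · (1,5)@ 1/1 ✓
Row 2: (2,0)@ 1/2 ✗ · (2,1)% 0/3 ✗ · (2,2)@ 1/3 ✗ · (2,3)% 2/3 ✗ · (2,4)% 1/3 ✗
Row 3: (3,3)% 2/3 ✗ · (3,4)@ 1/4 ✗ · (3,5)@ 1/2 ✗
Row 4: (4,1)@ 0/1 ✗ · (4,2)% 1/2 ✗ · (4,3)% 3/3 ✓ · (4,4)% 2/3 ✗ · (4,5)% 1/2 ✗
Unsatisfied: (0,1), (0,2), (1,1), (1,4), (2,0), (2,1), (2,2), (2,3), (2,4), (3,3), (3,4), (3,5), (4,1), (4,2), (4,4), (4,5) — 16 in total.

16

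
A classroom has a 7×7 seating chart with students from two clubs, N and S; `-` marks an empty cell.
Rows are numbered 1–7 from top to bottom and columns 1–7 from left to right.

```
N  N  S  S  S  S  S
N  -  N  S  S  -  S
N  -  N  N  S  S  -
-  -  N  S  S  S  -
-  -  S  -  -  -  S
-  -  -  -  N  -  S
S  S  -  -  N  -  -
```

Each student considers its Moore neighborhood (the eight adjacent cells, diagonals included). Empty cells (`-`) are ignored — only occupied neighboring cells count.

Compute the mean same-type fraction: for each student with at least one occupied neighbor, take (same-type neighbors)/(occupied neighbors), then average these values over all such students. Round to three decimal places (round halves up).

0.827

Row 1: (1,1)N 2/2 · (1,2)N 3/4 · (1,3)S 2/4 · (1,4)S 4/5 · (1,5)S 4/4 · (1,6)S 4/4 · (1,7)S 2/2
Row 2: (2,1)N 3/3 · (2,3)N 3/6 · (2,4)S 5/8 · (2,5)S 6/7 · (2,7)S 3/3
Row 3: (3,1)N 1/1 · (3,3)N 3/5 · (3,4)N 3/8 · (3,5)S 6/7 · (3,6)S 5/5
Row 4: (4,3)N 2/4 · (4,4)S 3/6 · (4,5)S 4/5 · (4,6)S 4/4
Row 5: (5,3)S 1/2 · (5,7)S 2/2
Row 6: (6,5)N 1/1 · (6,7)S 1/1
Row 7: (7,1)S 1/1 · (7,2)S 1/1 · (7,5)N 1/1
Sum over 28 students: 2/2 + 3/4 + 2/4 + 4/5 + 4/4 + 4/4 + 2/2 + 3/3 + 3/6 + 5/8 + 6/7 + 3/3 + 1/1 + 3/5 + 3/8 + 6/7 + 5/5 + 2/4 + 3/6 + 4/5 + 4/4 + 1/2 + 2/2 + 1/1 + 1/1 + 1/1 + 1/1 + 1/1 = 3243/140; mean = 3243/140 ÷ 28 = 3243/3920 = 0.827295… → 0.827.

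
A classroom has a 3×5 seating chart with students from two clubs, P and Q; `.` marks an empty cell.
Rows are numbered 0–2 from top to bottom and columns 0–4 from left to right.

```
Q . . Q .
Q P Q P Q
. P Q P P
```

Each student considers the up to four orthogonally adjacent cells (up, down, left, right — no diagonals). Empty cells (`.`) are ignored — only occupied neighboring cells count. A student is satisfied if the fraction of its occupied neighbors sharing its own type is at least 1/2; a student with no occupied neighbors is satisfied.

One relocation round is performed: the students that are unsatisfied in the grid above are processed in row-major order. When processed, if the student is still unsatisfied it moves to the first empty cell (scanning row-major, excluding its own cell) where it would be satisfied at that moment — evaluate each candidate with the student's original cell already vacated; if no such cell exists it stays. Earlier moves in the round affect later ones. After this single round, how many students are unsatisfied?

Initially unsatisfied (in order): (0,3), (1,1), (1,2), (1,3), (1,4), (2,2).
  (0,3) → (0,1).
  (1,1) → (0,3).
  (1,2): now satisfied by earlier moves; stays.
  (1,3): now satisfied by earlier moves; stays.
  (1,4) → (0,2).
  (2,2) → (1,1).
Resulting grid:
Q Q Q P .
Q Q Q P .
. P . P P
Unsatisfied now: (2,1).

1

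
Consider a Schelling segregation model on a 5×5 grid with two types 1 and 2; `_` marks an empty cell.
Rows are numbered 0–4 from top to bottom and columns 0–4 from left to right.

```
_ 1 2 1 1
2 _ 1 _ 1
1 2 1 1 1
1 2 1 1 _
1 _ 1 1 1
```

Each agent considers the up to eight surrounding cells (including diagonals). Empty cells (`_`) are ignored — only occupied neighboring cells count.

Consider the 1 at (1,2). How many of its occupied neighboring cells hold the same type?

Occupied neighbors of (1,2): (0,1)=1, (0,2)=2, (0,3)=1, (2,1)=2, (2,2)=1, (2,3)=1.
Same type (1): 4 of 6.

4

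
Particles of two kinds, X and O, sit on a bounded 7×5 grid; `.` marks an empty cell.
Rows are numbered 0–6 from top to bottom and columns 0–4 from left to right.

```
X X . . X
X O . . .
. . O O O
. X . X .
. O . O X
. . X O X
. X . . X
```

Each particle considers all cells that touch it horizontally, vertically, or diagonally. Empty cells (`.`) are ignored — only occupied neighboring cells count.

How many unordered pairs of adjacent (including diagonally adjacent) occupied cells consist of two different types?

17

Scan each occupied cell's neighbors to the right and below (and the two forward diagonals) so each pair is counted once.
From row 0: 2 unlike of 5 pairs (running 2/5).
From row 1: 1 unlike of 2 pairs (running 3/7).
From row 2: 4 unlike of 6 pairs (running 7/13).
From row 3: 2 unlike of 3 pairs (running 9/16).
From row 4: 5 unlike of 7 pairs (running 14/23).
From row 5: 3 unlike of 5 pairs (running 17/28).
Total adjacent occupied pairs: 28; unlike-type pairs: 17.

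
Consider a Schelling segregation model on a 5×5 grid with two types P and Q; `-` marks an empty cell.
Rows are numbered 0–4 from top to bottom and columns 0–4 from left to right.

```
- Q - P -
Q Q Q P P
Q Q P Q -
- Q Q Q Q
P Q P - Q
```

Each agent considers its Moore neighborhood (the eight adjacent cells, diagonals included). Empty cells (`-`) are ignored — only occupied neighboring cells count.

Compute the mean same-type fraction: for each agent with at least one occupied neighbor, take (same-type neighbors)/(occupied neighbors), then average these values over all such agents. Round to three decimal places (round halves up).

(0,1)Q 3/3
(0,3)P 2/3
(1,0)Q 4/4
(1,1)Q 5/6
(1,2)Q 4/7
(1,3)P 3/5
(1,4)P 2/3
(2,0)Q 4/4
(2,1)Q 6/7
(2,2)P 1/8
(2,3)Q 4/7
(3,1)Q 4/7
(3,2)Q 5/7
(3,3)Q 4/6
(3,4)Q 3/3
(4,0)P 0/2
(4,1)Q 2/4
(4,2)P 0/4
(4,4)Q 2/2
Sum over 19 agents: 3/3 + 2/3 + 4/4 + 5/6 + 4/7 + 3/5 + 2/3 + 4/4 + 6/7 + 1/8 + 4/7 + 4/7 + 5/7 + 4/6 + 3/3 + 0/2 + 2/4 + 0/4 + 2/2 = 10369/840; mean = 10369/840 ÷ 19 = 10369/15960 = 0.649686… → 0.650.

0.650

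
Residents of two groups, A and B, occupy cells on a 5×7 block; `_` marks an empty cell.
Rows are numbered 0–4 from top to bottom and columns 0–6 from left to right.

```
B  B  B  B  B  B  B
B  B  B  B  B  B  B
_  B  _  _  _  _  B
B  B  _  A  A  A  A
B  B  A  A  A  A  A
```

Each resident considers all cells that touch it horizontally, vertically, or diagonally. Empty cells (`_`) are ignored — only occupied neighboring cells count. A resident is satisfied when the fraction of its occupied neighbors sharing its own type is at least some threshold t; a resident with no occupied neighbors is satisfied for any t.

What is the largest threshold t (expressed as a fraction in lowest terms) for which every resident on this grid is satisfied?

1/2

Row 0: (0,0)B 3/3 · (0,1)B 5/5 · (0,2)B 5/5 · (0,3)B 5/5 · (0,4)B 5/5 · (0,5)B 5/5 · (0,6)B 3/3
Row 1: (1,0)B 4/4 · (1,1)B 6/6 · (1,2)B 6/6 · (1,3)B 5/5 · (1,4)B 5/5 · (1,5)B 6/6 · (1,6)B 4/4
Row 2: (2,1)B 5/5 · (2,6)B 2/4
Row 3: (3,0)B 4/4 · (3,1)B 4/5 · (3,3)A 4/4 · (3,4)A 5/5 · (3,5)A 5/6 · (3,6)A 3/4
Row 4: (4,0)B 3/3 · (4,1)B 3/4 · (4,2)A 2/4 · (4,3)A 4/4 · (4,4)A 5/5 · (4,5)A 5/5 · (4,6)A 3/3
The smallest same-type fraction is 2/4 at (2,6), which reduces to 1/2. Any threshold above that leaves this resident unsatisfied.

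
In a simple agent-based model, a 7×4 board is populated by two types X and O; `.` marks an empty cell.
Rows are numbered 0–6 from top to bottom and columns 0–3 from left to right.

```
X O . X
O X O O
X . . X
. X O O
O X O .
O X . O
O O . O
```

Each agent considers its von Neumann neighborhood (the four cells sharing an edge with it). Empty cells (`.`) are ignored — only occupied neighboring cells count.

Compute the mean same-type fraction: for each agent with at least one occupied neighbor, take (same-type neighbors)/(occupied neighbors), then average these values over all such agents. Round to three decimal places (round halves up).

(0,0)X 0/2
(0,1)O 0/2
(0,3)X 0/1
(1,0)O 0/3
(1,1)X 0/3
(1,2)O 1/2
(1,3)O 1/3
(2,0)X 0/1
(2,3)X 0/2
(3,1)X 1/2
(3,2)O 2/3
(3,3)O 1/2
(4,0)O 1/2
(4,1)X 2/4
(4,2)O 1/2
(5,0)O 2/3
(5,1)X 1/3
(5,3)O 1/1
(6,0)O 2/2
(6,1)O 1/2
(6,3)O 1/1
Sum over 21 agents: 0/2 + 0/2 + 0/1 + 0/3 + 0/3 + 1/2 + 1/3 + 0/1 + 0/2 + 1/2 + 2/3 + 1/2 + 1/2 + 2/4 + 1/2 + 2/3 + 1/3 + 1/1 + 2/2 + 1/2 + 1/1 = 17/2; mean = 17/2 ÷ 21 = 17/42 = 0.404761… → 0.405.

0.405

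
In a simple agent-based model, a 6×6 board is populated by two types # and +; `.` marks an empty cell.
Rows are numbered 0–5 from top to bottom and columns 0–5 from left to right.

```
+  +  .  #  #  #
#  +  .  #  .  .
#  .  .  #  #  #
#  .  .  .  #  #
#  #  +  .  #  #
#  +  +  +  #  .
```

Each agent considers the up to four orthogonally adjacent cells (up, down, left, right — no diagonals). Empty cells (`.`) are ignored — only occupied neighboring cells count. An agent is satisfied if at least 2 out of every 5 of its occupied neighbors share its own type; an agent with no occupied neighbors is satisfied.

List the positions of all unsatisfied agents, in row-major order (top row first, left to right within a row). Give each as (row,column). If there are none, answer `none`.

(1,0), (4,1), (5,1)

Row 0: (0,0)+ 1/2 ok · (0,1)+ 2/2 ok · (0,3)# 2/2 ok · (0,4)# 2/2 ok · (0,5)# 1/1 ok
Row 1: (1,0)# 1/3 unhappy · (1,1)+ 1/2 ok · (1,3)# 2/2 ok
Row 2: (2,0)# 2/2 ok · (2,3)# 2/2 ok · (2,4)# 3/3 ok · (2,5)# 2/2 ok
Row 3: (3,0)# 2/2 ok · (3,4)# 3/3 ok · (3,5)# 3/3 ok
Row 4: (4,0)# 3/3 ok · (4,1)# 1/3 unhappy · (4,2)+ 1/2 ok · (4,4)# 3/3 ok · (4,5)# 2/2 ok
Row 5: (5,0)# 1/2 ok · (5,1)+ 1/3 unhappy · (5,2)+ 3/3 ok · (5,3)+ 1/2 ok · (5,4)# 1/2 ok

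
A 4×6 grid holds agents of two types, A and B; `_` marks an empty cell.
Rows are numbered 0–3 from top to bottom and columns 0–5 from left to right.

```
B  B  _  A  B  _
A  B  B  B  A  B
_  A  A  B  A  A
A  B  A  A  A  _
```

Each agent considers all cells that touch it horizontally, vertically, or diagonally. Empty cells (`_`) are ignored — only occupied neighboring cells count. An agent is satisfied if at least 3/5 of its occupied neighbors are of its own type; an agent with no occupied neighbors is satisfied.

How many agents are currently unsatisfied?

(0,0)B 2/3 ✓
(0,1)B 3/4 ✓
(0,3)A 1/4 ✗
(0,4)B 2/4 ✗
(1,0)A 1/4 ✗
(1,1)B 3/6 ✗
(1,2)B 4/7 ✗
(1,3)B 3/7 ✗
(1,4)A 3/7 ✗
(1,5)B 1/4 ✗
(2,1)A 4/7 ✗
(2,2)A 3/8 ✗
(2,3)B 2/8 ✗
(2,4)A 4/7 ✗
(2,5)A 3/4 ✓
(3,0)A 1/2 ✗
(3,1)B 0/4 ✗
(3,2)A 3/5 ✓
(3,3)A 4/5 ✓
(3,4)A 3/4 ✓
Unsatisfied: (0,3), (0,4), (1,0), (1,1), (1,2), (1,3), (1,4), (1,5), (2,1), (2,2), (2,3), (2,4), (3,0), (3,1) — 14 in total.

14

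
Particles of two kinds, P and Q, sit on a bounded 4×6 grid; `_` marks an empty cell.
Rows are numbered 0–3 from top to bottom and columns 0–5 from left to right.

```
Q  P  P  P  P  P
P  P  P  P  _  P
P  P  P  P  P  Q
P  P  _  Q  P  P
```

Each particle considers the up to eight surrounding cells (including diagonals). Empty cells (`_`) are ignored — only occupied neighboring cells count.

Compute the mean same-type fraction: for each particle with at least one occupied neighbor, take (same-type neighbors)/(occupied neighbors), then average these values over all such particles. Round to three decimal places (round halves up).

(0,0)Q 0/3
(0,1)P 4/5
(0,2)P 5/5
(0,3)P 4/4
(0,4)P 4/4
(0,5)P 2/2
(1,0)P 4/5
(1,1)P 7/8
(1,2)P 8/8
(1,3)P 7/7
(1,5)P 3/4
(2,0)P 5/5
(2,1)P 7/7
(2,2)P 6/7
(2,3)P 5/6
(2,4)P 5/7
(2,5)Q 0/4
(3,0)P 3/3
(3,1)P 4/4
(3,3)Q 0/4
(3,4)P 3/5
(3,5)P 2/3
Sum over 22 particles: 0/3 + 4/5 + 5/5 + 4/4 + 4/4 + 2/2 + 4/5 + 7/8 + 8/8 + 7/7 + 3/4 + 5/5 + 7/7 + 6/7 + 5/6 + 5/7 + 0/4 + 3/3 + 4/4 + 0/4 + 3/5 + 2/3 = 4731/280; mean = 4731/280 ÷ 22 = 4731/6160 = 0.768019… → 0.768.

0.768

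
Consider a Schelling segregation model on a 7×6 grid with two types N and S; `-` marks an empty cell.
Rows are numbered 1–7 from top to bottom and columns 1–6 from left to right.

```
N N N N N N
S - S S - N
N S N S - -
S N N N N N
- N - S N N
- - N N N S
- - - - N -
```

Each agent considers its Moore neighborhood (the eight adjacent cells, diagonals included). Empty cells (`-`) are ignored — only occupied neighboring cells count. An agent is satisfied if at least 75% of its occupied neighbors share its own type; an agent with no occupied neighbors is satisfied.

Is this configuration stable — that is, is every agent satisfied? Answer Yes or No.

(1,1)N 1/2 unhappy
(1,2)N 2/4 unhappy
(1,3)N 2/4 unhappy
(1,4)N 2/4 unhappy
(1,5)N 3/4 ok
(1,6)N 2/2 ok
(2,1)S 1/4 unhappy
(2,3)S 3/7 unhappy
(2,4)S 2/6 unhappy
(2,6)N 2/2 ok
(3,1)N 1/4 unhappy
(3,2)S 3/7 unhappy
(3,3)N 3/7 unhappy
(3,4)S 2/6 unhappy
(4,1)S 1/4 unhappy
(4,2)N 4/6 unhappy
(4,3)N 4/7 unhappy
(4,4)N 4/6 unhappy
(4,5)N 4/6 unhappy
(4,6)N 3/3 ok
(5,2)N 3/4 ok
(5,4)S 0/7 unhappy
(5,5)N 6/8 ok
(5,6)N 4/5 ok
(6,3)N 2/3 unhappy
(6,4)N 4/5 ok
(6,5)N 4/6 unhappy
(6,6)S 0/4 unhappy
(7,5)N 2/3 unhappy
For instance (1,1) has only 1/2 same-type neighbors, below 3/4.

No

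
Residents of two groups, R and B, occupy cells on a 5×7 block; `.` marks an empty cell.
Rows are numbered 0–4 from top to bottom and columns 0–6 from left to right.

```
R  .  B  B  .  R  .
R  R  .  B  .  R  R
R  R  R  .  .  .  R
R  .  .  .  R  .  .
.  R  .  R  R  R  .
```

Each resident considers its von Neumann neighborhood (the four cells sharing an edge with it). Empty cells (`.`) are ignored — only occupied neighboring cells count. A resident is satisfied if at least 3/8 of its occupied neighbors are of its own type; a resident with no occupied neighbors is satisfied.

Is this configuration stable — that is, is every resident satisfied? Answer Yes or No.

(0,0)R 1/1 ok
(0,2)B 1/1 ok
(0,3)B 2/2 ok
(0,5)R 1/1 ok
(1,0)R 3/3 ok
(1,1)R 2/2 ok
(1,3)B 1/1 ok
(1,5)R 2/2 ok
(1,6)R 2/2 ok
(2,0)R 3/3 ok
(2,1)R 3/3 ok
(2,2)R 1/1 ok
(2,6)R 1/1 ok
(3,0)R 1/1 ok
(3,4)R 1/1 ok
(4,1)R 0/0 ok
(4,3)R 1/1 ok
(4,4)R 3/3 ok
(4,5)R 1/1 ok
All meet the threshold, so the configuration is stable.

Yes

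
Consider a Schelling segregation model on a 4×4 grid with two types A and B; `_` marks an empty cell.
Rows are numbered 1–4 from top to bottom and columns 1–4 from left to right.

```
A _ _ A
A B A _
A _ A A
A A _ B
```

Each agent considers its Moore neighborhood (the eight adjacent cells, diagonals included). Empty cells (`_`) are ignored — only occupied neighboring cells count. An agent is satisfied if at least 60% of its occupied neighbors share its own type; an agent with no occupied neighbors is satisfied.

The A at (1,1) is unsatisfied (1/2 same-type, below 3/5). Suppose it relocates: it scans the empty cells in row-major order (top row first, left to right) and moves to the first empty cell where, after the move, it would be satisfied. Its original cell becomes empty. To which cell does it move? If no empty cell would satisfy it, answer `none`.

(1,2)

Vacating (1,1). Empty cells in order:
  (1,2): 2/3 same-type → satisfied — stop here.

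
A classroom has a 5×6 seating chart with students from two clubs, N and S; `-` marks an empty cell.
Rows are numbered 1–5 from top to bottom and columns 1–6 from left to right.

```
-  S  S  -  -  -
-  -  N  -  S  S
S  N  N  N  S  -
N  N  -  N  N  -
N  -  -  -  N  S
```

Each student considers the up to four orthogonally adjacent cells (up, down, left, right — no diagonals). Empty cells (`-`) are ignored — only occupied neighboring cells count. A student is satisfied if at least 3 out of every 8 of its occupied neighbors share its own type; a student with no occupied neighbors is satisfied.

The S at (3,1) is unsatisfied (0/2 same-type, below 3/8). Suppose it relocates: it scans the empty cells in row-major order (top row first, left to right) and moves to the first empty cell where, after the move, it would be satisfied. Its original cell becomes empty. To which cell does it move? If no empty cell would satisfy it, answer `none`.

(1,1)

Vacating (3,1). Empty cells in order:
  (1,1): 1/1 same-type → satisfied — stop here.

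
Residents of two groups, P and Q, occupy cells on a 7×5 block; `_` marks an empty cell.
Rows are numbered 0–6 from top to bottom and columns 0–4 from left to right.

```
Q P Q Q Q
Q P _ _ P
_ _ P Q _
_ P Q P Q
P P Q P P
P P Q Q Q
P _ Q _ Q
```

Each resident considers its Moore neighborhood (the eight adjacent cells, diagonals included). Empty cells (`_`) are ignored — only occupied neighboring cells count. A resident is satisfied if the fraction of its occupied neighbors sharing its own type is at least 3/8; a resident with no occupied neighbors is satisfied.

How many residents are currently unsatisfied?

(0,0)Q 1/3 unhappy
(0,1)P 1/4 unhappy
(0,2)Q 1/3 unhappy
(0,3)Q 2/3 ok
(0,4)Q 1/2 ok
(1,0)Q 1/3 unhappy
(1,1)P 2/5 ok
(1,4)P 0/3 unhappy
(2,2)P 3/5 ok
(2,3)Q 2/5 ok
(3,1)P 3/5 ok
(3,2)Q 2/7 unhappy
(3,3)P 3/7 ok
(3,4)Q 1/4 unhappy
(4,0)P 4/4 ok
(4,1)P 4/7 ok
(4,2)Q 3/8 ok
(4,3)P 2/8 unhappy
(4,4)P 2/5 ok
(5,0)P 4/4 ok
(5,1)P 4/7 ok
(5,2)Q 3/6 ok
(5,3)Q 5/7 ok
(5,4)Q 2/4 ok
(6,0)P 2/2 ok
(6,2)Q 2/3 ok
(6,4)Q 2/2 ok
Unsatisfied: (0,0), (0,1), (0,2), (1,0), (1,4), (3,2), (3,4), (4,3) — 8 in total.

8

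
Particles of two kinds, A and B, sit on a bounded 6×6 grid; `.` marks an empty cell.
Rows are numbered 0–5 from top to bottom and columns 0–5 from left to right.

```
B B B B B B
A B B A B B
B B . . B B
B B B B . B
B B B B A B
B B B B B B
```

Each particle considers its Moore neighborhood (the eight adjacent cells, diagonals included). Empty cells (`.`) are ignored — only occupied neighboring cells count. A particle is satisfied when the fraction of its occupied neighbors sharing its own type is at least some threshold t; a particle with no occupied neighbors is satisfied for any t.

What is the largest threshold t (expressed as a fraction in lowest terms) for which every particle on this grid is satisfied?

0/1

Row 0: (0,0)B 2/3 · (0,1)B 4/5 · (0,2)B 4/5 · (0,3)B 4/5 · (0,4)B 4/5 · (0,5)B 3/3
Row 1: (1,0)A 0/5 · (1,1)B 6/7 · (1,2)B 5/6 · (1,3)A 0/6 · (1,4)B 6/7 · (1,5)B 5/5
Row 2: (2,0)B 4/5 · (2,1)B 6/7 · (2,4)B 5/6 · (2,5)B 4/4
Row 3: (3,0)B 5/5 · (3,1)B 7/7 · (3,2)B 6/6 · (3,3)B 4/5 · (3,5)B 3/4
Row 4: (4,0)B 5/5 · (4,1)B 8/8 · (4,2)B 8/8 · (4,3)B 6/7 · (4,4)A 0/7 · (4,5)B 3/4
Row 5: (5,0)B 3/3 · (5,1)B 5/5 · (5,2)B 5/5 · (5,3)B 4/5 · (5,4)B 4/5 · (5,5)B 2/3
The smallest same-type fraction is 0/5 at (1,0), which reduces to 0/1. Any threshold above that leaves this particle unsatisfied.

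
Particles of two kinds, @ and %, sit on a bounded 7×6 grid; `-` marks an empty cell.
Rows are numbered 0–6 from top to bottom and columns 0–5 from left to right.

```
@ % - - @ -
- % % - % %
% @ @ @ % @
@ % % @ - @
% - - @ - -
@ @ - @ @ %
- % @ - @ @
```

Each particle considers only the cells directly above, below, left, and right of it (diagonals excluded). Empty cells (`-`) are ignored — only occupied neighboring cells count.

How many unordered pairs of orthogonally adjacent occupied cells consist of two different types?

Scan each occupied cell's neighbors to the right and below so each pair is counted once.
From row 0: 2 unlike of 3 pairs (running 2/3).
From row 1: 3 unlike of 6 pairs (running 5/9).
From row 2: 6 unlike of 10 pairs (running 11/19).
From row 3: 3 unlike of 5 pairs (running 14/24).
From row 4: 1 unlike of 2 pairs (running 15/26).
From row 5: 3 unlike of 6 pairs (running 18/32).
From row 6: 1 unlike of 2 pairs (running 19/34).
Total adjacent occupied pairs: 34; unlike-type pairs: 19.

19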